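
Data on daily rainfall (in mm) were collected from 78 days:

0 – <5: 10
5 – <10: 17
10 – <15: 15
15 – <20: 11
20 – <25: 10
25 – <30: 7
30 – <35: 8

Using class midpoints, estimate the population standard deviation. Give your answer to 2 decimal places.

9.31

Midpoints: 2.5, 7.5, 12.5, 17.5, 22.5, 27.5, 32.5
n = 78, Σfm = 1210, mean = 15.5128
Σfm² = 25537.5
Σf(m − x̄)² = Σfm² − (Σfm)²/n = 25537.5 − 1210²/78 = 6766.9872
Population variance = 6766.9872 / 78 = 86.7562
Standard deviation = √86.7562 = 9.3143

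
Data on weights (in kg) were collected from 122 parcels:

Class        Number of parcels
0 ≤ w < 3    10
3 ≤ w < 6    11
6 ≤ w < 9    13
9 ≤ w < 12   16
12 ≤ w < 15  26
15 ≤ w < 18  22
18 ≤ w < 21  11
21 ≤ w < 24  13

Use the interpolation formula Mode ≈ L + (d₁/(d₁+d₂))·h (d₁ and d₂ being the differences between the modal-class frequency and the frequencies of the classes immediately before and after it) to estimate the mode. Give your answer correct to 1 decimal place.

Modal class: 12 ≤ w < 15 (highest frequency 26).
d₁ = 26 − 16 = 10, d₂ = 26 − 22 = 4
Mode ≈ 12 + (10/(10+4)) × 3 = 12 + 2.1429 = 14.1429

14.1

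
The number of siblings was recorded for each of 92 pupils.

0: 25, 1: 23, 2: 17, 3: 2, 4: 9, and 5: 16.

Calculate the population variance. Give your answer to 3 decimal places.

Values: 0, 1, 2, 3, 4, 5
n = 92, Σfx = 179, mean = 1.9457
Σfx² = 653
Σf(x − x̄)² = Σfx² − (Σfx)²/n = 653 − 179²/92 = 304.7283
Population variance = 304.7283 / 92 = 3.3123

3.312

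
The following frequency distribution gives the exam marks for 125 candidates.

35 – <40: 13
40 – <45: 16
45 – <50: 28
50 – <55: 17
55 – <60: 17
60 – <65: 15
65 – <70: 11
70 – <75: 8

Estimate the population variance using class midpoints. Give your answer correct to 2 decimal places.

102.33

Midpoints: 37.5, 42.5, 47.5, 52.5, 57.5, 62.5, 67.5, 72.5
n = 125, Σfm = 6627.5, mean = 53.0200
Σfm² = 364181.25
Σf(m − x̄)² = Σfm² − (Σfm)²/n = 364181.25 − 6627.5²/125 = 12791.2000
Population variance = 12791.2000 / 125 = 102.3296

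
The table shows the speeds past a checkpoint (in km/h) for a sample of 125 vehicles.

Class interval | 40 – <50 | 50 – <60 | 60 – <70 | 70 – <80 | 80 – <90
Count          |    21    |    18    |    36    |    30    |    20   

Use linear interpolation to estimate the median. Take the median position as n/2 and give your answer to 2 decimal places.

Cumulative frequencies: 21, 39, 75, 105, 125
n = 125; position = n/2 = 62.5.
This falls in the class 60 – <70: L = 60, F = 39, f = 36, h = 10.
Median ≈ 60 + ((62.5 − 39) / 36) × 10 = 66.5278

66.53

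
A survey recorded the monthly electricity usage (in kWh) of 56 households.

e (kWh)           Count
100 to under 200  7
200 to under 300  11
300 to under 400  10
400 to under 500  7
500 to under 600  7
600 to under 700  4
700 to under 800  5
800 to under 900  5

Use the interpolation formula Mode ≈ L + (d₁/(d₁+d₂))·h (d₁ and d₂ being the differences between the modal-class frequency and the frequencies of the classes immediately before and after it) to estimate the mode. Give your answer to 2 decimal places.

280.00

Modal class: 200 to under 300 (highest frequency 11).
d₁ = 11 − 7 = 4, d₂ = 11 − 10 = 1
Mode ≈ 200 + (4/(4+1)) × 100 = 200 + 80.0000 = 280.0000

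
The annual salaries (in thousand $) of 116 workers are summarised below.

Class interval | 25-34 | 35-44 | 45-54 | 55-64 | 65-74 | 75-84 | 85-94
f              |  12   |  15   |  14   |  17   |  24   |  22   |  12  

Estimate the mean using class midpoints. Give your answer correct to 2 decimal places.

Midpoints: 29.5, 39.5, 49.5, 59.5, 69.5, 79.5, 89.5
Σfm = 12×29.5 + 15×39.5 + 14×49.5 + 17×59.5 + 24×69.5 + 22×79.5 + 12×89.5 = 7142
n = Σf = 116
Mean = 7142 / 116 = 61.5690

61.57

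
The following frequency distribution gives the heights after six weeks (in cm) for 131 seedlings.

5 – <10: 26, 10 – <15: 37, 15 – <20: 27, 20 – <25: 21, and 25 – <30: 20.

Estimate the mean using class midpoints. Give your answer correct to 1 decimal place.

16.4

Midpoints: 7.5, 12.5, 17.5, 22.5, 27.5
Σfm = 26×7.5 + 37×12.5 + 27×17.5 + 21×22.5 + 20×27.5 = 2152.5
n = Σf = 131
Mean = 2152.5 / 131 = 16.4313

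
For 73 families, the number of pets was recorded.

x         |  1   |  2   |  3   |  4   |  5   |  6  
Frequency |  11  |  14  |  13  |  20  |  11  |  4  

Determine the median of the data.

Cumulative frequencies: 11, 25, 38, 58, 69, 73
n = 73, so the median is the value in position (n+1)/2 = 37.
Position 37 falls at value 3.

3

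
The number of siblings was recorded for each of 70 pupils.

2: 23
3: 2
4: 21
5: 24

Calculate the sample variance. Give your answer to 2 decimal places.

Values: 2, 3, 4, 5
n = 70, Σfx = 256, mean = 3.6571
Σfx² = 1046
Σf(x − x̄)² = Σfx² − (Σfx)²/n = 1046 − 256²/70 = 109.7714
Sample variance = 109.7714 / 69 = 1.5909

1.59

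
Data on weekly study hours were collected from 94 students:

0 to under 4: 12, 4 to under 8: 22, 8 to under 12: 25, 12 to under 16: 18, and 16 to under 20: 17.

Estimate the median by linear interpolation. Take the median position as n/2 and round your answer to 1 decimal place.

10.1

Cumulative frequencies: 12, 34, 59, 77, 94
n = 94; position = n/2 = 47.
This falls in the class 8 to under 12: L = 8, F = 34, f = 25, h = 4.
Median ≈ 8 + ((47 − 34) / 25) × 4 = 10.0800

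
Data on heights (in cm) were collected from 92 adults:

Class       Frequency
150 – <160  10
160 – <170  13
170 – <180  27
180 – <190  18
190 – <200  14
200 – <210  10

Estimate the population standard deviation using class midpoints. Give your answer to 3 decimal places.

14.630

Midpoints: 155, 165, 175, 185, 195, 205
n = 92, Σfm = 16530, mean = 179.6739
Σfm² = 2989700
Σf(m − x̄)² = Σfm² − (Σfm)²/n = 2989700 − 16530²/92 = 19690.2174
Population variance = 19690.2174 / 92 = 214.0241
Standard deviation = √214.0241 = 14.6296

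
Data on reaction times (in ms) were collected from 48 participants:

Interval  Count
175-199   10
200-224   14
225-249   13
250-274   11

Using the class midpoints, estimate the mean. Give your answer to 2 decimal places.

Midpoints: 187, 212, 237, 262
Σfm = 10×187 + 14×212 + 13×237 + 11×262 = 10801
n = Σf = 48
Mean = 10801 / 48 = 225.0208

225.02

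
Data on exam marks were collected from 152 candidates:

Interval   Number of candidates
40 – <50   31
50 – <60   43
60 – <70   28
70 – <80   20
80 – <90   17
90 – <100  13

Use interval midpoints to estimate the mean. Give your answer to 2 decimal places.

64.21

Midpoints: 45, 55, 65, 75, 85, 95
Σfm = 31×45 + 43×55 + 28×65 + 20×75 + 17×85 + 13×95 = 9760
n = Σf = 152
Mean = 9760 / 152 = 64.2105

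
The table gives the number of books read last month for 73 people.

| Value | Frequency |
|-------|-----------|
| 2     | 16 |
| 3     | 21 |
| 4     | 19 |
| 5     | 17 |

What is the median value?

3

Cumulative frequencies: 16, 37, 56, 73
n = 73, so the median is the value in position (n+1)/2 = 37.
Position 37 falls at value 3.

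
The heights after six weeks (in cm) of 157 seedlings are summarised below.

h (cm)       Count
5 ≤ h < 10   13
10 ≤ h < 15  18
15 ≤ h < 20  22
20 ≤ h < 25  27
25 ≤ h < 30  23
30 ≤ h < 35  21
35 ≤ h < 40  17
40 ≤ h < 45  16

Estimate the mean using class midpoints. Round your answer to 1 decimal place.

Midpoints: 7.5, 12.5, 17.5, 22.5, 27.5, 32.5, 37.5, 42.5
Σfm = 13×7.5 + 18×12.5 + 22×17.5 + 27×22.5 + 23×27.5 + 21×32.5 + 17×37.5 + 16×42.5 = 3947.5
n = Σf = 157
Mean = 3947.5 / 157 = 25.1433

25.1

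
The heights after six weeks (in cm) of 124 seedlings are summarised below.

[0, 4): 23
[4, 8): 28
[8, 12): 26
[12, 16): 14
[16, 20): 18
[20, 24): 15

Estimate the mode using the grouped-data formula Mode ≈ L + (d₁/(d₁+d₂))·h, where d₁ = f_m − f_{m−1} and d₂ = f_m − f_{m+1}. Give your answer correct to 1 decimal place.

Modal class: [4, 8) (highest frequency 28).
d₁ = 28 − 23 = 5, d₂ = 28 − 26 = 2
Mode ≈ 4 + (5/(5+2)) × 4 = 4 + 2.8571 = 6.8571

6.9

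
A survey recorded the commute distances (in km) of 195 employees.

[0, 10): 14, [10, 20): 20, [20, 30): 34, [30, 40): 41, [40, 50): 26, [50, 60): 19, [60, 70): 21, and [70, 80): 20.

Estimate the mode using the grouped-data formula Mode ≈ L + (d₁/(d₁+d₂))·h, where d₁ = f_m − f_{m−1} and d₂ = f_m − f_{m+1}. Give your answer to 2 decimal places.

33.18

Modal class: [30, 40) (highest frequency 41).
d₁ = 41 − 34 = 7, d₂ = 41 − 26 = 15
Mode ≈ 30 + (7/(7+15)) × 10 = 30 + 3.1818 = 33.1818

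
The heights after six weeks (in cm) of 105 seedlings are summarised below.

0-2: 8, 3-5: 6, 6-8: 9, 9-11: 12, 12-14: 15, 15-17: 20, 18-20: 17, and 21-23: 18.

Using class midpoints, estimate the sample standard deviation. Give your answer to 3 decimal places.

Midpoints: 1, 4, 7, 10, 13, 16, 19, 22
n = 105, Σfm = 1449, mean = 13.8000
Σfm² = 24249
Σf(m − x̄)² = Σfm² − (Σfm)²/n = 24249 − 1449²/105 = 4252.8000
Sample variance = 4252.8000 / 104 = 40.8923
Standard deviation = √40.8923 = 6.3947

6.395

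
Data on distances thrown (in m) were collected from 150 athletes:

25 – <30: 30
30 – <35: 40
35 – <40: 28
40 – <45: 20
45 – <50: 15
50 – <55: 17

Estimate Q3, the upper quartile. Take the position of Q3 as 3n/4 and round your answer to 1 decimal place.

43.6

Cumulative frequencies: 30, 70, 98, 118, 133, 150
n = 150; position = 3n/4 = 112.5.
This falls in the class 40 – <45: L = 40, F = 98, f = 20, h = 5.
Upper quartile ≈ 40 + ((112.5 − 98) / 20) × 5 = 43.6250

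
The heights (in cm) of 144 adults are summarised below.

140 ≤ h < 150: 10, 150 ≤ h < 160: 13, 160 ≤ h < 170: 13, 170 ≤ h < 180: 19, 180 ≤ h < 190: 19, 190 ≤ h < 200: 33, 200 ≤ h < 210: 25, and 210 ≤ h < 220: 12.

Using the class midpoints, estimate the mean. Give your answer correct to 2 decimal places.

Midpoints: 145, 155, 165, 175, 185, 195, 205, 215
Σfm = 10×145 + 13×155 + 13×165 + 19×175 + 19×185 + 33×195 + 25×205 + 12×215 = 26590
n = Σf = 144
Mean = 26590 / 144 = 184.6528

184.65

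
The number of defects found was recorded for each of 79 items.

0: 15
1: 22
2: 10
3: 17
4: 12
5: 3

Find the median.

2

Cumulative frequencies: 15, 37, 47, 64, 76, 79
n = 79, so the median is the value in position (n+1)/2 = 40.
Position 40 falls at value 2.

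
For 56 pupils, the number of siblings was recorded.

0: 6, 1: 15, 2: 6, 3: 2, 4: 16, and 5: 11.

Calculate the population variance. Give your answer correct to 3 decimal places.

Values: 0, 1, 2, 3, 4, 5
n = 56, Σfx = 152, mean = 2.7143
Σfx² = 588
Σf(x − x̄)² = Σfx² − (Σfx)²/n = 588 − 152²/56 = 175.4286
Population variance = 175.4286 / 56 = 3.1327

3.133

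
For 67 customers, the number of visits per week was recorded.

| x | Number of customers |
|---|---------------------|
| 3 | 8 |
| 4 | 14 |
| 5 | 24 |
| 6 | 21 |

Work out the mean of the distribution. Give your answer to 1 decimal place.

Values: 3, 4, 5, 6
Σfx = 8×3 + 14×4 + 24×5 + 21×6 = 326
n = Σf = 67
Mean = 326 / 67 = 4.8657

4.9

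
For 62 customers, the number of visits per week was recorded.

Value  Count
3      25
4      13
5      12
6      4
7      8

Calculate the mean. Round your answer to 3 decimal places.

4.306

Values: 3, 4, 5, 6, 7
Σfx = 25×3 + 13×4 + 12×5 + 4×6 + 8×7 = 267
n = Σf = 62
Mean = 267 / 62 = 4.3065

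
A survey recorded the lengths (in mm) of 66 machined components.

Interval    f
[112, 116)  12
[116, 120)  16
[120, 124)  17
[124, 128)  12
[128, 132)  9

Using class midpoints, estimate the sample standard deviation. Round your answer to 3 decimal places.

5.215

Midpoints: 114, 118, 122, 126, 130
n = 66, Σfm = 8012, mean = 121.3939
Σfm² = 974376
Σf(m − x̄)² = Σfm² − (Σfm)²/n = 974376 − 8012²/66 = 1767.7576
Sample variance = 1767.7576 / 65 = 27.1963
Standard deviation = √27.1963 = 5.2150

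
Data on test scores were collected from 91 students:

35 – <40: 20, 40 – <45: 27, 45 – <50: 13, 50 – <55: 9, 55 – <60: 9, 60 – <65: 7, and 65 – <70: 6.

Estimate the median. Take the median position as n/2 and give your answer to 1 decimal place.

44.7

Cumulative frequencies: 20, 47, 60, 69, 78, 85, 91
n = 91; position = n/2 = 45.5.
This falls in the class 40 – <45: L = 40, F = 20, f = 27, h = 5.
Median ≈ 40 + ((45.5 − 20) / 27) × 5 = 44.7222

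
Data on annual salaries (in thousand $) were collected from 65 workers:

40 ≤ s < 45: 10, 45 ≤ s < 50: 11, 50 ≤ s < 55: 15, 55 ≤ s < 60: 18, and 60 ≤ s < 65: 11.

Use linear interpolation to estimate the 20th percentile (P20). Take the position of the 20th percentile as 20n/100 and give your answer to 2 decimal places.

Cumulative frequencies: 10, 21, 36, 54, 65
n = 65; position = 20n/100 = 13.
This falls in the class 45 ≤ s < 50: L = 45, F = 10, f = 11, h = 5.
20th percentile ≈ 45 + ((13 − 10) / 11) × 5 = 46.3636

46.36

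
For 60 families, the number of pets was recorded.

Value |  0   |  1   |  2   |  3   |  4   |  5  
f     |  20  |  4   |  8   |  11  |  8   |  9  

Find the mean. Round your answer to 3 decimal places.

Values: 0, 1, 2, 3, 4, 5
Σfx = 20×0 + 4×1 + 8×2 + 11×3 + 8×4 + 9×5 = 130
n = Σf = 60
Mean = 130 / 60 = 2.1667

2.167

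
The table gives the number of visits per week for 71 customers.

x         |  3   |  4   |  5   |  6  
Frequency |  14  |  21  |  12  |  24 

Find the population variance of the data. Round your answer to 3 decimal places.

1.299

Values: 3, 4, 5, 6
n = 71, Σfx = 330, mean = 4.6479
Σfx² = 1626
Σf(x − x̄)² = Σfx² − (Σfx)²/n = 1626 − 330²/71 = 92.1972
Population variance = 92.1972 / 71 = 1.2986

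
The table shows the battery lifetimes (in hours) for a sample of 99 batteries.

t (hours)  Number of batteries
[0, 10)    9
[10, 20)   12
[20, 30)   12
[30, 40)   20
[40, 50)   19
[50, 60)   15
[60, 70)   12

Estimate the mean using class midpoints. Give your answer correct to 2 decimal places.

Midpoints: 5, 15, 25, 35, 45, 55, 65
Σfm = 9×5 + 12×15 + 12×25 + 20×35 + 19×45 + 15×55 + 12×65 = 3685
n = Σf = 99
Mean = 3685 / 99 = 37.2222

37.22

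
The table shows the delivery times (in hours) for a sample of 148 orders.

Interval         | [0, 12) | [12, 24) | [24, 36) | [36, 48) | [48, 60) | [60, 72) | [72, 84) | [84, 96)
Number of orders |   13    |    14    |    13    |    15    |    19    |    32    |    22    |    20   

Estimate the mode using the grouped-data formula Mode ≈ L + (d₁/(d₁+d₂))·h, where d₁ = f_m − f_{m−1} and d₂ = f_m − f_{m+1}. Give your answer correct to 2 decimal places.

66.78

Modal class: [60, 72) (highest frequency 32).
d₁ = 32 − 19 = 13, d₂ = 32 − 22 = 10
Mode ≈ 60 + (13/(13+10)) × 12 = 60 + 6.7826 = 66.7826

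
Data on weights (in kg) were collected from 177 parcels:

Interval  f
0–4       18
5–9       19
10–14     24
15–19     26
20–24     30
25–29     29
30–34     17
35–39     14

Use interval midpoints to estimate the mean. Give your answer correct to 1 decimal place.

Midpoints: 2, 7, 12, 17, 22, 27, 32, 37
Σfm = 18×2 + 19×7 + 24×12 + 26×17 + 30×22 + 29×27 + 17×32 + 14×37 = 3404
n = Σf = 177
Mean = 3404 / 177 = 19.2316

19.2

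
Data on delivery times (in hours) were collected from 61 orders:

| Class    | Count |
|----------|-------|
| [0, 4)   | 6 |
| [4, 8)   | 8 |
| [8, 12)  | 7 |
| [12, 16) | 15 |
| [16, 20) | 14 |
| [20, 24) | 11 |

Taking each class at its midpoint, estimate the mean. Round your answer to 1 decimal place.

Midpoints: 2, 6, 10, 14, 18, 22
Σfm = 6×2 + 8×6 + 7×10 + 15×14 + 14×18 + 11×22 = 834
n = Σf = 61
Mean = 834 / 61 = 13.6721

13.7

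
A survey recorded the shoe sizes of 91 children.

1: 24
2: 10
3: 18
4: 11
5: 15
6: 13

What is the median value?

Cumulative frequencies: 24, 34, 52, 63, 78, 91
n = 91, so the median is the value in position (n+1)/2 = 46.
Position 46 falls at value 3.

3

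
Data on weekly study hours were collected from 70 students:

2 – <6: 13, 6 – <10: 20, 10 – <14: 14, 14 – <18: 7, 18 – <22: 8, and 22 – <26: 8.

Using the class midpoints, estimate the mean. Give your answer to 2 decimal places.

Midpoints: 4, 8, 12, 16, 20, 24
Σfm = 13×4 + 20×8 + 14×12 + 7×16 + 8×20 + 8×24 = 844
n = Σf = 70
Mean = 844 / 70 = 12.0571

12.06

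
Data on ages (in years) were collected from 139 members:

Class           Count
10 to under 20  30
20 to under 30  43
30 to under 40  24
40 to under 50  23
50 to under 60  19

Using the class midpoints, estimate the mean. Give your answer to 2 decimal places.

31.98

Midpoints: 15, 25, 35, 45, 55
Σfm = 30×15 + 43×25 + 24×35 + 23×45 + 19×55 = 4445
n = Σf = 139
Mean = 4445 / 139 = 31.9784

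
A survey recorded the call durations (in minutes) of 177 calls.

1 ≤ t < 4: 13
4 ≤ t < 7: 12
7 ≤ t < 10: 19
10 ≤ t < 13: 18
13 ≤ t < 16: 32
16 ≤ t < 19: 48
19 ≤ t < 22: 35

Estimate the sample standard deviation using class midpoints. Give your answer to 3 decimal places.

5.512

Midpoints: 2.5, 5.5, 8.5, 11.5, 14.5, 17.5, 20.5
n = 177, Σfm = 2488.5, mean = 14.0593
Σfm² = 40334.25
Σf(m − x̄)² = Σfm² − (Σfm)²/n = 40334.25 − 2488.5²/177 = 5347.6271
Sample variance = 5347.6271 / 176 = 30.3842
Standard deviation = √30.3842 = 5.5122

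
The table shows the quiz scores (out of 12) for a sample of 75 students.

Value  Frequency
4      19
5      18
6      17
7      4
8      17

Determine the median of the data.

6

Cumulative frequencies: 19, 37, 54, 58, 75
n = 75, so the median is the value in position (n+1)/2 = 38.
Position 38 falls at value 6.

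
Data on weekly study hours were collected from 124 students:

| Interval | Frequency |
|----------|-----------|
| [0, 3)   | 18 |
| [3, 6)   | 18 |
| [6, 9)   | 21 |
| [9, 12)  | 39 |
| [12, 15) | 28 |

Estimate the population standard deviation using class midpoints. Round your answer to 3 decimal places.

4.063

Midpoints: 1.5, 4.5, 7.5, 10.5, 13.5
n = 124, Σfm = 1053, mean = 8.4919
Σfm² = 10989
Σf(m − x̄)² = Σfm² − (Σfm)²/n = 10989 − 1053²/124 = 2046.9919
Population variance = 2046.9919 / 124 = 16.5080
Standard deviation = √16.5080 = 4.0630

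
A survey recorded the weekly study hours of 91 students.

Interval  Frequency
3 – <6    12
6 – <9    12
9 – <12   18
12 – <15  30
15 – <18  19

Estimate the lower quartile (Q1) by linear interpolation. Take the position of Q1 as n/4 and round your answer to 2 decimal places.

Cumulative frequencies: 12, 24, 42, 72, 91
n = 91; position = n/4 = 22.75.
This falls in the class 6 – <9: L = 6, F = 12, f = 12, h = 3.
Lower quartile ≈ 6 + ((22.75 − 12) / 12) × 3 = 8.6875

8.69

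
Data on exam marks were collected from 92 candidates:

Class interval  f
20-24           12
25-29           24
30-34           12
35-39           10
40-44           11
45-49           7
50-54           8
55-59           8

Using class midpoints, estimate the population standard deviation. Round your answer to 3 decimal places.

Midpoints: 22, 27, 32, 37, 42, 47, 52, 57
n = 92, Σfm = 3329, mean = 36.1848
Σfm² = 131773
Σf(m − x̄)² = Σfm² − (Σfm)²/n = 131773 − 3329²/92 = 11313.8587
Population variance = 11313.8587 / 92 = 122.9767
Standard deviation = √122.9767 = 11.0895

11.089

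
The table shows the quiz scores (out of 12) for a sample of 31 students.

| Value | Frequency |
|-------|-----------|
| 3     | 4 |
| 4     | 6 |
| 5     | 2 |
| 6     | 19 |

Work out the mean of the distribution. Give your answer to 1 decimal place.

Values: 3, 4, 5, 6
Σfx = 4×3 + 6×4 + 2×5 + 19×6 = 160
n = Σf = 31
Mean = 160 / 31 = 5.1613

5.2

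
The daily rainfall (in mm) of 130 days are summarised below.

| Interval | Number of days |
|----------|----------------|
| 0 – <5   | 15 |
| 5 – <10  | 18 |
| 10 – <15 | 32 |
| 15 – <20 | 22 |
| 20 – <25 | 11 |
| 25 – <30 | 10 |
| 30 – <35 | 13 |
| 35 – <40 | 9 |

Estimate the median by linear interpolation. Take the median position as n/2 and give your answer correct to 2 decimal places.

15.00

Cumulative frequencies: 15, 33, 65, 87, 98, 108, 121, 130
n = 130; position = n/2 = 65.
This falls in the class 10 – <15: L = 10, F = 33, f = 32, h = 5.
Median ≈ 10 + ((65 − 33) / 32) × 5 = 15.0000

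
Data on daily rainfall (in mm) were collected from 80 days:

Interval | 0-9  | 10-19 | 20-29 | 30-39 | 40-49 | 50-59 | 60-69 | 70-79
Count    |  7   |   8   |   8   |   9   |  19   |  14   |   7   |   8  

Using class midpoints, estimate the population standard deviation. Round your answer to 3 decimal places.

Midpoints: 4.5, 14.5, 24.5, 34.5, 44.5, 54.5, 64.5, 74.5
n = 80, Σfm = 3310, mean = 41.3750
Σfm² = 170070
Σf(m − x̄)² = Σfm² − (Σfm)²/n = 170070 − 3310²/80 = 33118.7500
Population variance = 33118.7500 / 80 = 413.9844
Standard deviation = √413.9844 = 20.3466

20.347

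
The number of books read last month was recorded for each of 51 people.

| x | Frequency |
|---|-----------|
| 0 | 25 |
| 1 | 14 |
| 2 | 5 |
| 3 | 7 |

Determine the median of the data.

1

Cumulative frequencies: 25, 39, 44, 51
n = 51, so the median is the value in position (n+1)/2 = 26.
Position 26 falls at value 1.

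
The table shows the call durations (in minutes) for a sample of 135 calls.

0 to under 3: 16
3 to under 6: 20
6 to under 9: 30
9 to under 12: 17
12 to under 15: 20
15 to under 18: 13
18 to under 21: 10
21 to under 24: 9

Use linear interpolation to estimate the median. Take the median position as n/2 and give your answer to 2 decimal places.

9.26

Cumulative frequencies: 16, 36, 66, 83, 103, 116, 126, 135
n = 135; position = n/2 = 67.5.
This falls in the class 9 to under 12: L = 9, F = 66, f = 17, h = 3.
Median ≈ 9 + ((67.5 − 66) / 17) × 3 = 9.2647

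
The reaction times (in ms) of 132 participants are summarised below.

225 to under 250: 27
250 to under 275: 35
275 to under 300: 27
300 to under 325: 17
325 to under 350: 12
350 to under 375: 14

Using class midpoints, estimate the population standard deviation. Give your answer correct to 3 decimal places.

39.751

Midpoints: 237.5, 262.5, 287.5, 312.5, 337.5, 362.5
n = 132, Σfm = 37800, mean = 286.3636
Σfm² = 11033125
Σf(m − x̄)² = Σfm² − (Σfm)²/n = 11033125 − 37800²/132 = 208579.5455
Population variance = 208579.5455 / 132 = 1580.1481
Standard deviation = √1580.1481 = 39.7511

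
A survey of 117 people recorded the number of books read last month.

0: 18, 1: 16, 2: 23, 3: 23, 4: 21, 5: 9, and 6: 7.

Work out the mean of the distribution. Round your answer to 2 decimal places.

Values: 0, 1, 2, 3, 4, 5, 6
Σfx = 18×0 + 16×1 + 23×2 + 23×3 + 21×4 + 9×5 + 7×6 = 302
n = Σf = 117
Mean = 302 / 117 = 2.5812

2.58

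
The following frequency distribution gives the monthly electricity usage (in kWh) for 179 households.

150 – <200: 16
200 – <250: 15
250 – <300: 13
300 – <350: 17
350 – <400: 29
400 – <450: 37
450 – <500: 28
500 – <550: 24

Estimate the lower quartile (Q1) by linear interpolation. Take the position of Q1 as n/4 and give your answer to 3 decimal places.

Cumulative frequencies: 16, 31, 44, 61, 90, 127, 155, 179
n = 179; position = n/4 = 44.75.
This falls in the class 300 – <350: L = 300, F = 44, f = 17, h = 50.
Lower quartile ≈ 300 + ((44.75 − 44) / 17) × 50 = 302.2059

302.206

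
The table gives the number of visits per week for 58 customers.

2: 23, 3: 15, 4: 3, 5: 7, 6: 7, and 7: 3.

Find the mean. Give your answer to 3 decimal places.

3.466

Values: 2, 3, 4, 5, 6, 7
Σfx = 23×2 + 15×3 + 3×4 + 7×5 + 7×6 + 3×7 = 201
n = Σf = 58
Mean = 201 / 58 = 3.4655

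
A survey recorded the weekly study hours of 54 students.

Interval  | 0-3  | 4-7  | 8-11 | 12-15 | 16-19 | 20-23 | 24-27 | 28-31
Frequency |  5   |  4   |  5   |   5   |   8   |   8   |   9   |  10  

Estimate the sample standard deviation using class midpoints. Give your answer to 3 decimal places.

Midpoints: 1.5, 5.5, 9.5, 13.5, 17.5, 21.5, 25.5, 29.5
n = 54, Σfm = 981, mean = 18.1667
Σfm² = 22197.5
Σf(m − x̄)² = Σfm² − (Σfm)²/n = 22197.5 − 981²/54 = 4376.0000
Sample variance = 4376.0000 / 53 = 82.5660
Standard deviation = √82.5660 = 9.0866

9.087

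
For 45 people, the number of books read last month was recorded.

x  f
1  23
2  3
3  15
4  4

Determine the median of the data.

Cumulative frequencies: 23, 26, 41, 45
n = 45, so the median is the value in position (n+1)/2 = 23.
Position 23 falls at value 1.

1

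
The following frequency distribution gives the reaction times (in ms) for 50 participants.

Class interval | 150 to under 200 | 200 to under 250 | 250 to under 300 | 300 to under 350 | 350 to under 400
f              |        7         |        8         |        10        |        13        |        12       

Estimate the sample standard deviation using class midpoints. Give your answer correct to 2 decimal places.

68.70

Midpoints: 175, 225, 275, 325, 375
n = 50, Σfm = 14500, mean = 290.0000
Σfm² = 4436250
Σf(m − x̄)² = Σfm² − (Σfm)²/n = 4436250 − 14500²/50 = 231250.0000
Sample variance = 231250.0000 / 49 = 4719.3878
Standard deviation = √4719.3878 = 68.6978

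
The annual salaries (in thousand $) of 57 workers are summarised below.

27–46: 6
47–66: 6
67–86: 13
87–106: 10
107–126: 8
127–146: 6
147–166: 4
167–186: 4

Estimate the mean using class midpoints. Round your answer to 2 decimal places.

98.25

Midpoints: 36.5, 56.5, 76.5, 96.5, 116.5, 136.5, 156.5, 176.5
Σfm = 6×36.5 + 6×56.5 + 13×76.5 + 10×96.5 + 8×116.5 + 6×136.5 + 4×156.5 + 4×176.5 = 5600.5
n = Σf = 57
Mean = 5600.5 / 57 = 98.2544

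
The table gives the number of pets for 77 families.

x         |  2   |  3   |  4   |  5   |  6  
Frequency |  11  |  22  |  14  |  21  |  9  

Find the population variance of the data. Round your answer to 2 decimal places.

1.59

Values: 2, 3, 4, 5, 6
n = 77, Σfx = 303, mean = 3.9351
Σfx² = 1315
Σf(x − x̄)² = Σfx² − (Σfx)²/n = 1315 − 303²/77 = 122.6753
Population variance = 122.6753 / 77 = 1.5932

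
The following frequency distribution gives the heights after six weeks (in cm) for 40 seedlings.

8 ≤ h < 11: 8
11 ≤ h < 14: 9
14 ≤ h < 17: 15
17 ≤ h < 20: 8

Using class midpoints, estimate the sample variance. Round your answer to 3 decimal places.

Midpoints: 9.5, 12.5, 15.5, 18.5
n = 40, Σfm = 569, mean = 14.2250
Σfm² = 8470
Σf(m − x̄)² = Σfm² − (Σfm)²/n = 8470 − 569²/40 = 375.9750
Sample variance = 375.9750 / 39 = 9.6404

9.640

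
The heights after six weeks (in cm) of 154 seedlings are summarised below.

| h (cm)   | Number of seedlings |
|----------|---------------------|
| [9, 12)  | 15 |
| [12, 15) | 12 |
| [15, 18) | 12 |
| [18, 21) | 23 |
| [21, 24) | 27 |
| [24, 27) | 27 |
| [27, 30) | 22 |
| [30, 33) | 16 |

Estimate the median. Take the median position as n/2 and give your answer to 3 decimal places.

Cumulative frequencies: 15, 27, 39, 62, 89, 116, 138, 154
n = 154; position = n/2 = 77.
This falls in the class [21, 24): L = 21, F = 62, f = 27, h = 3.
Median ≈ 21 + ((77 − 62) / 27) × 3 = 22.6667

22.667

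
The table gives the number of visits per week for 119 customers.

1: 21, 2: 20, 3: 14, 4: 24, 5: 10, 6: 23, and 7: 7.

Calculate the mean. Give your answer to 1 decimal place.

3.7

Values: 1, 2, 3, 4, 5, 6, 7
Σfx = 21×1 + 20×2 + 14×3 + 24×4 + 10×5 + 23×6 + 7×7 = 436
n = Σf = 119
Mean = 436 / 119 = 3.6639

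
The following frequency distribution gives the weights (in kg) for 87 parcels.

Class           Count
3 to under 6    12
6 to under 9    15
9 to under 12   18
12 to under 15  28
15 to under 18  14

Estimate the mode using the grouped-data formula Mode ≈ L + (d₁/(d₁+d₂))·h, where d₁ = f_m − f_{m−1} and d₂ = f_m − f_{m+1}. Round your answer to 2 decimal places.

13.25

Modal class: 12 to under 15 (highest frequency 28).
d₁ = 28 − 18 = 10, d₂ = 28 − 14 = 14
Mode ≈ 12 + (10/(10+14)) × 3 = 12 + 1.2500 = 13.2500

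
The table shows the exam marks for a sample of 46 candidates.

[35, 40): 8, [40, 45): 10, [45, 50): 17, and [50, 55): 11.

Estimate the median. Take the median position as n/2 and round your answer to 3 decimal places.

46.471

Cumulative frequencies: 8, 18, 35, 46
n = 46; position = n/2 = 23.
This falls in the class [45, 50): L = 45, F = 18, f = 17, h = 5.
Median ≈ 45 + ((23 − 18) / 17) × 5 = 46.4706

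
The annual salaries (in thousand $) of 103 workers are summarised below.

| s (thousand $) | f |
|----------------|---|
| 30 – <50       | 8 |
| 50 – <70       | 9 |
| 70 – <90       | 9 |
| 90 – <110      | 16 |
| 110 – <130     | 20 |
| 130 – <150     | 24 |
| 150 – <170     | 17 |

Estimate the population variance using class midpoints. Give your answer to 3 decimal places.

1324.687

Midpoints: 40, 60, 80, 100, 120, 140, 160
n = 103, Σfm = 11660, mean = 113.2039
Σfm² = 1456400
Σf(m − x̄)² = Σfm² − (Σfm)²/n = 1456400 − 11660²/103 = 136442.7184
Population variance = 136442.7184 / 103 = 1324.6866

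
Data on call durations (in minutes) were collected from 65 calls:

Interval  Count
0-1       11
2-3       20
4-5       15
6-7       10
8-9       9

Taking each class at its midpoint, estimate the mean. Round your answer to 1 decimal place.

4.1

Midpoints: 0.5, 2.5, 4.5, 6.5, 8.5
Σfm = 11×0.5 + 20×2.5 + 15×4.5 + 10×6.5 + 9×8.5 = 264.5
n = Σf = 65
Mean = 264.5 / 65 = 4.0692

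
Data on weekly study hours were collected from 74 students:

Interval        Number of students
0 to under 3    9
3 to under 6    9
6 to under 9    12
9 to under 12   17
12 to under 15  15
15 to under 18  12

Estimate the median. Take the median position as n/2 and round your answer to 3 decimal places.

Cumulative frequencies: 9, 18, 30, 47, 62, 74
n = 74; position = n/2 = 37.
This falls in the class 9 to under 12: L = 9, F = 30, f = 17, h = 3.
Median ≈ 9 + ((37 − 30) / 17) × 3 = 10.2353

10.235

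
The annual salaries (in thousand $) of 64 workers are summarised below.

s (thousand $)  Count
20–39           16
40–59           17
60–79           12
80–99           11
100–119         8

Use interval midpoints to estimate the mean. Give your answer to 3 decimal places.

62.625

Midpoints: 29.5, 49.5, 69.5, 89.5, 109.5
Σfm = 16×29.5 + 17×49.5 + 12×69.5 + 11×89.5 + 8×109.5 = 4008
n = Σf = 64
Mean = 4008 / 64 = 62.6250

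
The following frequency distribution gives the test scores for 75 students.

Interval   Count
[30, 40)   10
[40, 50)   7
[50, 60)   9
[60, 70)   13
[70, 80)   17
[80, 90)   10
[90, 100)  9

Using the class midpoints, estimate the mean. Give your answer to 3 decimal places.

66.467

Midpoints: 35, 45, 55, 65, 75, 85, 95
Σfm = 10×35 + 7×45 + 9×55 + 13×65 + 17×75 + 10×85 + 9×95 = 4985
n = Σf = 75
Mean = 4985 / 75 = 66.4667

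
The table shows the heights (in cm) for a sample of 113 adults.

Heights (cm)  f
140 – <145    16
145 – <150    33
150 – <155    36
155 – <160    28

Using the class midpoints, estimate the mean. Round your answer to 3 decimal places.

150.863

Midpoints: 142.5, 147.5, 152.5, 157.5
Σfm = 16×142.5 + 33×147.5 + 36×152.5 + 28×157.5 = 17047.5
n = Σf = 113
Mean = 17047.5 / 113 = 150.8628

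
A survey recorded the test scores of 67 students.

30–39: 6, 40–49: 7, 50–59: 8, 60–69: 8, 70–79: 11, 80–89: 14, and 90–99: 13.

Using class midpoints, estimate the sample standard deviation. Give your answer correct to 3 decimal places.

19.558

Midpoints: 34.5, 44.5, 54.5, 64.5, 74.5, 84.5, 94.5
n = 67, Σfm = 4701.5, mean = 70.1716
Σfm² = 355156.75
Σf(m − x̄)² = Σfm² − (Σfm)²/n = 355156.75 − 4701.5²/67 = 25244.7761
Sample variance = 25244.7761 / 66 = 382.4966
Standard deviation = √382.4966 = 19.5575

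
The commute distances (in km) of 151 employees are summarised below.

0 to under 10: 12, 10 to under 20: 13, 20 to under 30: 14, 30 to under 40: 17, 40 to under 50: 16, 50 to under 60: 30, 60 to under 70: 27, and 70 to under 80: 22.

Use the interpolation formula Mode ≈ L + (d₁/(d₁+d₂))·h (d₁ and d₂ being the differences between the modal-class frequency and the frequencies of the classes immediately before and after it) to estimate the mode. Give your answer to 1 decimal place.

Modal class: 50 to under 60 (highest frequency 30).
d₁ = 30 − 16 = 14, d₂ = 30 − 27 = 3
Mode ≈ 50 + (14/(14+3)) × 10 = 50 + 8.2353 = 58.2353

58.2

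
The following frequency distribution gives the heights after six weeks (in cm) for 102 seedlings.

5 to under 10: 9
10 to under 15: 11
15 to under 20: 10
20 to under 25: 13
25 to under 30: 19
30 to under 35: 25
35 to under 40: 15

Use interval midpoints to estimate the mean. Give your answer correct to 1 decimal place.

25.2

Midpoints: 7.5, 12.5, 17.5, 22.5, 27.5, 32.5, 37.5
Σfm = 9×7.5 + 11×12.5 + 10×17.5 + 13×22.5 + 19×27.5 + 25×32.5 + 15×37.5 = 2570
n = Σf = 102
Mean = 2570 / 102 = 25.1961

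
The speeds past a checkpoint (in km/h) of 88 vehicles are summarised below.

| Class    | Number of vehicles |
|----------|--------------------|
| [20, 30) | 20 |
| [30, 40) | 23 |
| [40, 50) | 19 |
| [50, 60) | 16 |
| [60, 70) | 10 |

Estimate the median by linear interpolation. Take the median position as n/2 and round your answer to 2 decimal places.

40.53

Cumulative frequencies: 20, 43, 62, 78, 88
n = 88; position = n/2 = 44.
This falls in the class [40, 50): L = 40, F = 43, f = 19, h = 10.
Median ≈ 40 + ((44 − 43) / 19) × 10 = 40.5263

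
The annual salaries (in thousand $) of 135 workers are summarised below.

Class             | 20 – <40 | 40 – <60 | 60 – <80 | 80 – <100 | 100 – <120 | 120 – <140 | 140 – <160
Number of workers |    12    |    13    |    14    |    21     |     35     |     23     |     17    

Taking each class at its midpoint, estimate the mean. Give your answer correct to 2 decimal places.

98.30

Midpoints: 30, 50, 70, 90, 110, 130, 150
Σfm = 12×30 + 13×50 + 14×70 + 21×90 + 35×110 + 23×130 + 17×150 = 13270
n = Σf = 135
Mean = 13270 / 135 = 98.2963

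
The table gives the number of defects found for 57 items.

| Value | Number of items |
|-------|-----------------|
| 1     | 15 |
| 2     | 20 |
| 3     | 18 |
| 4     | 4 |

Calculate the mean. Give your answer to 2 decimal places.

Values: 1, 2, 3, 4
Σfx = 15×1 + 20×2 + 18×3 + 4×4 = 125
n = Σf = 57
Mean = 125 / 57 = 2.1930

2.19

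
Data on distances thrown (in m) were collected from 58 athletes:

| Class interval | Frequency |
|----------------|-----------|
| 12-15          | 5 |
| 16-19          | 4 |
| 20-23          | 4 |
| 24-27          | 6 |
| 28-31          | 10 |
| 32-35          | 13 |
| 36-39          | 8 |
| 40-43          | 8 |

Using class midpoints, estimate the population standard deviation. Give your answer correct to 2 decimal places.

Midpoints: 13.5, 17.5, 21.5, 25.5, 29.5, 33.5, 37.5, 41.5
n = 58, Σfm = 1739, mean = 29.9828
Σfm² = 56206.5
Σf(m − x̄)² = Σfm² − (Σfm)²/n = 56206.5 − 1739²/58 = 4066.4828
Population variance = 4066.4828 / 58 = 70.1118
Standard deviation = √70.1118 = 8.3733

8.37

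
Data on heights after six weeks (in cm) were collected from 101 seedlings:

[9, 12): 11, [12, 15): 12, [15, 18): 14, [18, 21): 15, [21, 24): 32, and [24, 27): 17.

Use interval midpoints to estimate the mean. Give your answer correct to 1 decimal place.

Midpoints: 10.5, 13.5, 16.5, 19.5, 22.5, 25.5
Σfm = 11×10.5 + 12×13.5 + 14×16.5 + 15×19.5 + 32×22.5 + 17×25.5 = 1954.5
n = Σf = 101
Mean = 1954.5 / 101 = 19.3515

19.4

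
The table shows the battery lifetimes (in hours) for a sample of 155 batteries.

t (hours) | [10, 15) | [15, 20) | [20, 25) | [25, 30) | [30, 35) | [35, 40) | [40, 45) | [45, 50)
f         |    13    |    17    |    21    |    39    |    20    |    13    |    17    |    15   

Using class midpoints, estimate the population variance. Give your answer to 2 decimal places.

104.10

Midpoints: 12.5, 17.5, 22.5, 27.5, 32.5, 37.5, 42.5, 47.5
n = 155, Σfm = 4577.5, mean = 29.5323
Σfm² = 151318.75
Σf(m − x̄)² = Σfm² − (Σfm)²/n = 151318.75 − 4577.5²/155 = 16134.8387
Population variance = 16134.8387 / 155 = 104.0957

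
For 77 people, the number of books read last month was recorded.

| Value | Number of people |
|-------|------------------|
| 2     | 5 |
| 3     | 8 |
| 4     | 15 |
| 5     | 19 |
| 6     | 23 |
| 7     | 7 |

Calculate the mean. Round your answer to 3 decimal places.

4.883

Values: 2, 3, 4, 5, 6, 7
Σfx = 5×2 + 8×3 + 15×4 + 19×5 + 23×6 + 7×7 = 376
n = Σf = 77
Mean = 376 / 77 = 4.8831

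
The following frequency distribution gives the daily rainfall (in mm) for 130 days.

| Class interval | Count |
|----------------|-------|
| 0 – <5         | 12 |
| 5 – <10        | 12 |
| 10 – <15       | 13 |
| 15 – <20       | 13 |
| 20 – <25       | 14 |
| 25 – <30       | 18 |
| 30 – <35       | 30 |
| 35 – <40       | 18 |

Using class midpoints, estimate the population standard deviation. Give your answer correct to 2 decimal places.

11.30

Midpoints: 2.5, 7.5, 12.5, 17.5, 22.5, 27.5, 32.5, 37.5
n = 130, Σfm = 2970, mean = 22.8462
Σfm² = 84462.5
Σf(m − x̄)² = Σfm² − (Σfm)²/n = 84462.5 − 2970²/130 = 16609.4231
Population variance = 16609.4231 / 130 = 127.7648
Standard deviation = √127.7648 = 11.3033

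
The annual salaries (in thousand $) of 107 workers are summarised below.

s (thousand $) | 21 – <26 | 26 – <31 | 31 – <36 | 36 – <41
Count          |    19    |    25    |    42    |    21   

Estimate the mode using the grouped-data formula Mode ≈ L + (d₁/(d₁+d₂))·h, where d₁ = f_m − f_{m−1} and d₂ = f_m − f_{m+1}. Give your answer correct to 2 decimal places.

33.24

Modal class: 31 – <36 (highest frequency 42).
d₁ = 42 − 25 = 17, d₂ = 42 − 21 = 21
Mode ≈ 31 + (17/(17+21)) × 5 = 31 + 2.2368 = 33.2368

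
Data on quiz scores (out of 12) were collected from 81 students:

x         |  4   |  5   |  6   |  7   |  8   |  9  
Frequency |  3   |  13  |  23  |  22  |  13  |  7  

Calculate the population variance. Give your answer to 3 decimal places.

1.619

Values: 4, 5, 6, 7, 8, 9
n = 81, Σfx = 536, mean = 6.6173
Σfx² = 3678
Σf(x − x̄)² = Σfx² − (Σfx)²/n = 3678 − 536²/81 = 131.1358
Population variance = 131.1358 / 81 = 1.6190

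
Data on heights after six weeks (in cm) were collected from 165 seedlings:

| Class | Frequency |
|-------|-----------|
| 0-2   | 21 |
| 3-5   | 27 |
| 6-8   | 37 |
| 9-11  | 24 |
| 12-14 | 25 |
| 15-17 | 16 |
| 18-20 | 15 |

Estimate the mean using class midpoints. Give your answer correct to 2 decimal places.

9.05

Midpoints: 1, 4, 7, 10, 13, 16, 19
Σfm = 21×1 + 27×4 + 37×7 + 24×10 + 25×13 + 16×16 + 15×19 = 1494
n = Σf = 165
Mean = 1494 / 165 = 9.0545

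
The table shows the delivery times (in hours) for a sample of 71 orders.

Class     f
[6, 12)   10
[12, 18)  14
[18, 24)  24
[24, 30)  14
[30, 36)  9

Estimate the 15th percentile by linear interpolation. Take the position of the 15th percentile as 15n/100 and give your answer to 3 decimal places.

12.279

Cumulative frequencies: 10, 24, 48, 62, 71
n = 71; position = 15n/100 = 10.65.
This falls in the class [12, 18): L = 12, F = 10, f = 14, h = 6.
15th percentile ≈ 12 + ((10.65 − 10) / 14) × 6 = 12.2786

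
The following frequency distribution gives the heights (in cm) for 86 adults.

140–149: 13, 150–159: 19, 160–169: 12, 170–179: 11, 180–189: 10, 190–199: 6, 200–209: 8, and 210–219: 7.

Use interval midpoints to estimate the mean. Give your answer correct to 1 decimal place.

Midpoints: 144.5, 154.5, 164.5, 174.5, 184.5, 194.5, 204.5, 214.5
Σfm = 13×144.5 + 19×154.5 + 12×164.5 + 11×174.5 + 10×184.5 + 6×194.5 + 8×204.5 + 7×214.5 = 14857
n = Σf = 86
Mean = 14857 / 86 = 172.7558

172.8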